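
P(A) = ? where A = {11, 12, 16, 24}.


|A| = 4, so |P(A)| = 2^4 = 16
Enumerate subsets by cardinality (0 to 4):
∅, {11}, {12}, {16}, {24}, {11, 12}, {11, 16}, {11, 24}, {12, 16}, {12, 24}, {16, 24}, {11, 12, 16}, {11, 12, 24}, {11, 16, 24}, {12, 16, 24}, {11, 12, 16, 24}

P(A) has 16 subsets: ∅, {11}, {12}, {16}, {24}, {11, 12}, {11, 16}, {11, 24}, {12, 16}, {12, 24}, {16, 24}, {11, 12, 16}, {11, 12, 24}, {11, 16, 24}, {12, 16, 24}, {11, 12, 16, 24}


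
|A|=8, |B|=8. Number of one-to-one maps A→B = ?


An injection sends each of |A| = 8 inputs to a distinct output in B.
# injections = |B|·(|B|-1)·…·(|B|-|A|+1) = 8! / (8 - 8)!
= 8 × 7 × 6 × 5 × 4 × 3 × 2 × 1
= 40320

Number of injections = 40320


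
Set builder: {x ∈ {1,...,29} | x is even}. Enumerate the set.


Checking each candidate:
Condition: even numbers in {1,...,29}
Result = {2, 4, 6, 8, 10, 12, 14, 16, 18, 20, 22, 24, 26, 28}

{2, 4, 6, 8, 10, 12, 14, 16, 18, 20, 22, 24, 26, 28}


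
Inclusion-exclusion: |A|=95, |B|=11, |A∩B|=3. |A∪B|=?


|A ∪ B| = |A| + |B| - |A ∩ B|
= 95 + 11 - 3
= 103

|A ∪ B| = 103


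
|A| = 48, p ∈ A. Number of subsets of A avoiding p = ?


Subsets of A avoiding p are subsets of A \ {p}, which has 47 elements.
Count = 2^(n-1) = 2^47
= 140737488355328

Number of subsets avoiding p = 140737488355328


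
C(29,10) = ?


C(n,k) = n! / (k!(n-k)!)
C(29,10) = 29! / (10!19!)
= 20030010

C(29,10) = 20030010


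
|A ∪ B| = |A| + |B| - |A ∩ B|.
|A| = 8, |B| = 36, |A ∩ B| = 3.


|A ∪ B| = |A| + |B| - |A ∩ B|
= 8 + 36 - 3
= 41

|A ∪ B| = 41


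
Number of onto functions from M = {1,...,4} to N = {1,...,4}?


n = |M| = 4, k = |N| = 4. Surjections via inclusion-exclusion:
S(n,k) = Σ(-1)^i × C(k,i) × (k-i)^n, i=0 to k
i=0: (-1)^0×C(4,0)×4^4 = 256
i=1: (-1)^1×C(4,1)×3^4 = -324
i=2: (-1)^2×C(4,2)×2^4 = 96
i=3: (-1)^3×C(4,3)×1^4 = -4
i=4: (-1)^4×C(4,4)×0^4 = 0
Total = 24

Number of surjections = 24


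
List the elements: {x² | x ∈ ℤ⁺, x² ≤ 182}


Checking each candidate:
Condition: positive perfect squares ≤ 182
Result = {1, 4, 9, 16, 25, 36, 49, 64, 81, 100, 121, 144, 169}

{1, 4, 9, 16, 25, 36, 49, 64, 81, 100, 121, 144, 169}


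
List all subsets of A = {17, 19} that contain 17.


A subset of A contains 17 iff the remaining 1 elements form any subset of A \ {17}.
Count: 2^(n-1) = 2^1 = 2
Subsets containing 17: {17}, {17, 19}

Subsets containing 17 (2 total): {17}, {17, 19}


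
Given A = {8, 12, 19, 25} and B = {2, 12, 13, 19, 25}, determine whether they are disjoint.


Disjoint means A ∩ B = ∅.
A ∩ B = {12, 19, 25}
A ∩ B ≠ ∅, so A and B are NOT disjoint.

No, A and B are not disjoint (A ∩ B = {12, 19, 25})


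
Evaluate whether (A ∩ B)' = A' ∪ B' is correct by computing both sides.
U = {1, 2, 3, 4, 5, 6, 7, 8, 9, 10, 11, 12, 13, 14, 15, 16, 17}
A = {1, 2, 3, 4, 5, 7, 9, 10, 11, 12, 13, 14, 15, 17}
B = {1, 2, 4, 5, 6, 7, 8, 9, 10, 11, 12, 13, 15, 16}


LHS: A ∩ B = {1, 2, 4, 5, 7, 9, 10, 11, 12, 13, 15}
(A ∩ B)' = U \ (A ∩ B) = {3, 6, 8, 14, 16, 17}
A' = {6, 8, 16}, B' = {3, 14, 17}
Claimed RHS: A' ∪ B' = {3, 6, 8, 14, 16, 17}
Identity is VALID: LHS = RHS = {3, 6, 8, 14, 16, 17} ✓

Identity is valid. (A ∩ B)' = A' ∪ B' = {3, 6, 8, 14, 16, 17}


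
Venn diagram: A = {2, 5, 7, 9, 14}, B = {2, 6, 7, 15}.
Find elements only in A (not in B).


A = {2, 5, 7, 9, 14}
B = {2, 6, 7, 15}
Region: only in A (not in B)
Elements: {5, 9, 14}

Elements only in A (not in B): {5, 9, 14}


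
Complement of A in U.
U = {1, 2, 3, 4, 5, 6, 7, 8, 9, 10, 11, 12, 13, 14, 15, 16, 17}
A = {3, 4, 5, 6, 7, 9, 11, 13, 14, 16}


Aᶜ = U \ A = elements in U but not in A
U = {1, 2, 3, 4, 5, 6, 7, 8, 9, 10, 11, 12, 13, 14, 15, 16, 17}
A = {3, 4, 5, 6, 7, 9, 11, 13, 14, 16}
Aᶜ = {1, 2, 8, 10, 12, 15, 17}

Aᶜ = {1, 2, 8, 10, 12, 15, 17}


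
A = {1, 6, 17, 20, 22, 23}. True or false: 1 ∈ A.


A = {1, 6, 17, 20, 22, 23}
Checking if 1 is in A
1 is in A → True

1 ∈ A


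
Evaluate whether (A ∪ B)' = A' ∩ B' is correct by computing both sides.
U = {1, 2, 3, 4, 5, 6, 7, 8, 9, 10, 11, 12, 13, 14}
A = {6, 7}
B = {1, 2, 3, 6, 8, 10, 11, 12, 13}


LHS: A ∪ B = {1, 2, 3, 6, 7, 8, 10, 11, 12, 13}
(A ∪ B)' = U \ (A ∪ B) = {4, 5, 9, 14}
A' = {1, 2, 3, 4, 5, 8, 9, 10, 11, 12, 13, 14}, B' = {4, 5, 7, 9, 14}
Claimed RHS: A' ∩ B' = {4, 5, 9, 14}
Identity is VALID: LHS = RHS = {4, 5, 9, 14} ✓

Identity is valid. (A ∪ B)' = A' ∩ B' = {4, 5, 9, 14}


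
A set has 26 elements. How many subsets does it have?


Number of subsets = 2^n
= 2^26
= 67108864

|P(A)| = 67108864


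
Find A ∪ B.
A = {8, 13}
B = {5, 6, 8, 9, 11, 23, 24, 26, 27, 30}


A ∪ B = all elements in A or B (or both)
A = {8, 13}
B = {5, 6, 8, 9, 11, 23, 24, 26, 27, 30}
A ∪ B = {5, 6, 8, 9, 11, 13, 23, 24, 26, 27, 30}

A ∪ B = {5, 6, 8, 9, 11, 13, 23, 24, 26, 27, 30}


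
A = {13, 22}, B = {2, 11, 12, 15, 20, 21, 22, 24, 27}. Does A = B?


Two sets are equal iff they have exactly the same elements.
A = {13, 22}
B = {2, 11, 12, 15, 20, 21, 22, 24, 27}
Differences: {2, 11, 12, 13, 15, 20, 21, 24, 27}
A ≠ B

No, A ≠ B


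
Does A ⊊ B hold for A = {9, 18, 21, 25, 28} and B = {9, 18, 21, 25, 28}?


A ⊂ B requires: A ⊆ B AND A ≠ B.
A ⊆ B? Yes
A = B? Yes
A = B, so A is not a PROPER subset.

No, A is not a proper subset of B


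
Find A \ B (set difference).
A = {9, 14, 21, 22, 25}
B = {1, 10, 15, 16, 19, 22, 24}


A \ B = elements in A but not in B
A = {9, 14, 21, 22, 25}
B = {1, 10, 15, 16, 19, 22, 24}
Remove from A any elements in B
A \ B = {9, 14, 21, 25}

A \ B = {9, 14, 21, 25}


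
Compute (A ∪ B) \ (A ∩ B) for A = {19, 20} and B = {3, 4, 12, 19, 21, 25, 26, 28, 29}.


A △ B = (A \ B) ∪ (B \ A) = elements in exactly one of A or B
A \ B = {20}
B \ A = {3, 4, 12, 21, 25, 26, 28, 29}
A △ B = {3, 4, 12, 20, 21, 25, 26, 28, 29}

A △ B = {3, 4, 12, 20, 21, 25, 26, 28, 29}


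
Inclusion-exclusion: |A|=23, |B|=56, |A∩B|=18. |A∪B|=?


|A ∪ B| = |A| + |B| - |A ∩ B|
= 23 + 56 - 18
= 61

|A ∪ B| = 61


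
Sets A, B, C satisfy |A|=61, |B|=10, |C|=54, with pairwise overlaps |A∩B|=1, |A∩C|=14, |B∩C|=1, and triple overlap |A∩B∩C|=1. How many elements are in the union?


|A∪B∪C| = |A|+|B|+|C| - |A∩B|-|A∩C|-|B∩C| + |A∩B∩C|
= 61+10+54 - 1-14-1 + 1
= 125 - 16 + 1
= 110

|A ∪ B ∪ C| = 110


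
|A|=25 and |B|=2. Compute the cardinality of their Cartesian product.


|A × B| = |A| × |B|
= 25 × 2
= 50

|A × B| = 50


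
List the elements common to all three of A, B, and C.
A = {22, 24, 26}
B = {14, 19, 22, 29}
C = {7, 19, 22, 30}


A ∩ B = {22}
(A ∩ B) ∩ C = {22}

A ∩ B ∩ C = {22}


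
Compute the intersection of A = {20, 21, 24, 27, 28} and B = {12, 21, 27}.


A ∩ B = elements in both A and B
A = {20, 21, 24, 27, 28}
B = {12, 21, 27}
A ∩ B = {21, 27}

A ∩ B = {21, 27}


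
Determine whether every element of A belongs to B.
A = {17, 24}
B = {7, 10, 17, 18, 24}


A ⊆ B means every element of A is in B.
All elements of A are in B.
So A ⊆ B.

Yes, A ⊆ B


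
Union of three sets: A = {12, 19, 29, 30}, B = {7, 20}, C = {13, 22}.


A ∪ B = {7, 12, 19, 20, 29, 30}
(A ∪ B) ∪ C = {7, 12, 13, 19, 20, 22, 29, 30}

A ∪ B ∪ C = {7, 12, 13, 19, 20, 22, 29, 30}


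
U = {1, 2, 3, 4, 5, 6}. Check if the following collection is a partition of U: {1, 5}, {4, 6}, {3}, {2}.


A partition requires: (1) non-empty parts, (2) pairwise disjoint, (3) union = U
Parts: {1, 5}, {4, 6}, {3}, {2}
Union of parts: {1, 2, 3, 4, 5, 6}
U = {1, 2, 3, 4, 5, 6}
All non-empty? True
Pairwise disjoint? True
Covers U? True

Yes, valid partition


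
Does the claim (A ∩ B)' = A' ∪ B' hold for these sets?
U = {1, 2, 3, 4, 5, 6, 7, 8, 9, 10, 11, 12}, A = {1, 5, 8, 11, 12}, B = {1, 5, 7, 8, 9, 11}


LHS: A ∩ B = {1, 5, 8, 11}
(A ∩ B)' = U \ (A ∩ B) = {2, 3, 4, 6, 7, 9, 10, 12}
A' = {2, 3, 4, 6, 7, 9, 10}, B' = {2, 3, 4, 6, 10, 12}
Claimed RHS: A' ∪ B' = {2, 3, 4, 6, 7, 9, 10, 12}
Identity is VALID: LHS = RHS = {2, 3, 4, 6, 7, 9, 10, 12} ✓

Identity is valid. (A ∩ B)' = A' ∪ B' = {2, 3, 4, 6, 7, 9, 10, 12}


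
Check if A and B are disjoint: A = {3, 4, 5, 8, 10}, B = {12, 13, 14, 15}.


Disjoint means A ∩ B = ∅.
A ∩ B = ∅
A ∩ B = ∅, so A and B are disjoint.

Yes, A and B are disjoint


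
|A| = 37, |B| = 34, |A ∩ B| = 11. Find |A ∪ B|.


|A ∪ B| = |A| + |B| - |A ∩ B|
= 37 + 34 - 11
= 60

|A ∪ B| = 60


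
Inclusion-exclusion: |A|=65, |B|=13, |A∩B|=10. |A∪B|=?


|A ∪ B| = |A| + |B| - |A ∩ B|
= 65 + 13 - 10
= 68

|A ∪ B| = 68


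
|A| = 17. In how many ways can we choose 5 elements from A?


C(n,k) = n! / (k!(n-k)!)
C(17,5) = 17! / (5!12!)
= 6188

C(17,5) = 6188


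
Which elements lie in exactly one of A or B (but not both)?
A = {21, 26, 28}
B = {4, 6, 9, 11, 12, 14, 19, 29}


A △ B = (A \ B) ∪ (B \ A) = elements in exactly one of A or B
A \ B = {21, 26, 28}
B \ A = {4, 6, 9, 11, 12, 14, 19, 29}
A △ B = {4, 6, 9, 11, 12, 14, 19, 21, 26, 28, 29}

A △ B = {4, 6, 9, 11, 12, 14, 19, 21, 26, 28, 29}


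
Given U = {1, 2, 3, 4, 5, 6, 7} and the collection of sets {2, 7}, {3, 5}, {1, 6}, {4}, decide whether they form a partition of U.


A partition requires: (1) non-empty parts, (2) pairwise disjoint, (3) union = U
Parts: {2, 7}, {3, 5}, {1, 6}, {4}
Union of parts: {1, 2, 3, 4, 5, 6, 7}
U = {1, 2, 3, 4, 5, 6, 7}
All non-empty? True
Pairwise disjoint? True
Covers U? True

Yes, valid partition


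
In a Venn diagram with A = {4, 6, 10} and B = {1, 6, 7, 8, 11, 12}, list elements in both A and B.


A = {4, 6, 10}
B = {1, 6, 7, 8, 11, 12}
Region: in both A and B
Elements: {6}

Elements in both A and B: {6}


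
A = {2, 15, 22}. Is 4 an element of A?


A = {2, 15, 22}
Checking if 4 is in A
4 is not in A → False

4 ∉ A


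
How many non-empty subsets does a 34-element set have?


Total subsets = 2^n = 2^34 = 17179869184
Non-empty subsets exclude the empty set: 2^n - 1
= 17179869184 - 1
= 17179869183

Number of non-empty subsets = 17179869183


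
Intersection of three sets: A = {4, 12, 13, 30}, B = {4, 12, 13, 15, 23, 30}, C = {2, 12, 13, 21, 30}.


A ∩ B = {4, 12, 13, 30}
(A ∩ B) ∩ C = {12, 13, 30}

A ∩ B ∩ C = {12, 13, 30}


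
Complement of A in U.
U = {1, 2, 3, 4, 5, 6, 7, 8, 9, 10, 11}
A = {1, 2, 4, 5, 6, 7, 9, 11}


Aᶜ = U \ A = elements in U but not in A
U = {1, 2, 3, 4, 5, 6, 7, 8, 9, 10, 11}
A = {1, 2, 4, 5, 6, 7, 9, 11}
Aᶜ = {3, 8, 10}

Aᶜ = {3, 8, 10}


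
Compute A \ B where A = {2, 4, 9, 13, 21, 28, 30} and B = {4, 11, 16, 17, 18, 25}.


A \ B = elements in A but not in B
A = {2, 4, 9, 13, 21, 28, 30}
B = {4, 11, 16, 17, 18, 25}
Remove from A any elements in B
A \ B = {2, 9, 13, 21, 28, 30}

A \ B = {2, 9, 13, 21, 28, 30}


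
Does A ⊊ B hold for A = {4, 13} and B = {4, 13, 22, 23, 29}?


A ⊂ B requires: A ⊆ B AND A ≠ B.
A ⊆ B? Yes
A = B? No
A ⊂ B: Yes (A is a proper subset of B)

Yes, A ⊂ B


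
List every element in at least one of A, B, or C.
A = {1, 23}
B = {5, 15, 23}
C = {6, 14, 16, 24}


A ∪ B = {1, 5, 15, 23}
(A ∪ B) ∪ C = {1, 5, 6, 14, 15, 16, 23, 24}

A ∪ B ∪ C = {1, 5, 6, 14, 15, 16, 23, 24}


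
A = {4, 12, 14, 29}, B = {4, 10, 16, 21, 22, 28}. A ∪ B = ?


A ∪ B = all elements in A or B (or both)
A = {4, 12, 14, 29}
B = {4, 10, 16, 21, 22, 28}
A ∪ B = {4, 10, 12, 14, 16, 21, 22, 28, 29}

A ∪ B = {4, 10, 12, 14, 16, 21, 22, 28, 29}


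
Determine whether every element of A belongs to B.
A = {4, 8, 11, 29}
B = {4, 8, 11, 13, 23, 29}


A ⊆ B means every element of A is in B.
All elements of A are in B.
So A ⊆ B.

Yes, A ⊆ B


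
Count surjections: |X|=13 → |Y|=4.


n = |X| = 13, k = |Y| = 4. Surjections via inclusion-exclusion:
S(n,k) = Σ(-1)^i × C(k,i) × (k-i)^n, i=0 to k
i=0: (-1)^0×C(4,0)×4^13 = 67108864
i=1: (-1)^1×C(4,1)×3^13 = -6377292
i=2: (-1)^2×C(4,2)×2^13 = 49152
i=3: (-1)^3×C(4,3)×1^13 = -4
i=4: (-1)^4×C(4,4)×0^13 = 0
Total = 60780720

Number of surjections = 60780720


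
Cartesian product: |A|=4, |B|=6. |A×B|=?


|A × B| = |A| × |B|
= 4 × 6
= 24

|A × B| = 24


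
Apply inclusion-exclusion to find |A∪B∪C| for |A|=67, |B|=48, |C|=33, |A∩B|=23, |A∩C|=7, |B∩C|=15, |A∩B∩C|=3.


|A∪B∪C| = |A|+|B|+|C| - |A∩B|-|A∩C|-|B∩C| + |A∩B∩C|
= 67+48+33 - 23-7-15 + 3
= 148 - 45 + 3
= 106

|A ∪ B ∪ C| = 106


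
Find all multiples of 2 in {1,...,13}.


Checking each candidate:
Condition: multiples of 2 in {1,...,13}
Result = {2, 4, 6, 8, 10, 12}

{2, 4, 6, 8, 10, 12}


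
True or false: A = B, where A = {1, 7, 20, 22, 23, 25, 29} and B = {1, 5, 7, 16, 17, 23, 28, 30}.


Two sets are equal iff they have exactly the same elements.
A = {1, 7, 20, 22, 23, 25, 29}
B = {1, 5, 7, 16, 17, 23, 28, 30}
Differences: {5, 16, 17, 20, 22, 25, 28, 29, 30}
A ≠ B

No, A ≠ B


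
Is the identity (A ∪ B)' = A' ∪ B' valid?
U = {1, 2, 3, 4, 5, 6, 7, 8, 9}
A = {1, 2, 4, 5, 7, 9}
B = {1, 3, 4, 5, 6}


LHS: A ∪ B = {1, 2, 3, 4, 5, 6, 7, 9}
(A ∪ B)' = U \ (A ∪ B) = {8}
A' = {3, 6, 8}, B' = {2, 7, 8, 9}
Claimed RHS: A' ∪ B' = {2, 3, 6, 7, 8, 9}
Identity is INVALID: LHS = {8} but the RHS claimed here equals {2, 3, 6, 7, 8, 9}. The correct form is (A ∪ B)' = A' ∩ B'.

Identity is invalid: (A ∪ B)' = {8} but A' ∪ B' = {2, 3, 6, 7, 8, 9}. The correct De Morgan law is (A ∪ B)' = A' ∩ B'.


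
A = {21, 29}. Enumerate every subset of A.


|A| = 2, so |P(A)| = 2^2 = 4
Enumerate subsets by cardinality (0 to 2):
∅, {21}, {29}, {21, 29}

P(A) has 4 subsets: ∅, {21}, {29}, {21, 29}


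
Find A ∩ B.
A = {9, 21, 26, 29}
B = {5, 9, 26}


A ∩ B = elements in both A and B
A = {9, 21, 26, 29}
B = {5, 9, 26}
A ∩ B = {9, 26}

A ∩ B = {9, 26}


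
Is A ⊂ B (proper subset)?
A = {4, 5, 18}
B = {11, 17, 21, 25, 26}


A ⊂ B requires: A ⊆ B AND A ≠ B.
A ⊆ B? No
A ⊄ B, so A is not a proper subset.

No, A is not a proper subset of B


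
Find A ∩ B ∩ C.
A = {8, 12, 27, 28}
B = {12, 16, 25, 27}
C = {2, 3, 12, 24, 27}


A ∩ B = {12, 27}
(A ∩ B) ∩ C = {12, 27}

A ∩ B ∩ C = {12, 27}


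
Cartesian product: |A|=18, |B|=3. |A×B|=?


|A × B| = |A| × |B|
= 18 × 3
= 54

|A × B| = 54


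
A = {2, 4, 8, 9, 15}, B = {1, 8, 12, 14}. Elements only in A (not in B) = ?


A = {2, 4, 8, 9, 15}
B = {1, 8, 12, 14}
Region: only in A (not in B)
Elements: {2, 4, 9, 15}

Elements only in A (not in B): {2, 4, 9, 15}


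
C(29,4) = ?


C(n,k) = n! / (k!(n-k)!)
C(29,4) = 29! / (4!25!)
= 23751

C(29,4) = 23751


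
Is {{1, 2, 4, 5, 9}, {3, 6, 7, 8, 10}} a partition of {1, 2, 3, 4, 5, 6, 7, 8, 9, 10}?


A partition requires: (1) non-empty parts, (2) pairwise disjoint, (3) union = U
Parts: {1, 2, 4, 5, 9}, {3, 6, 7, 8, 10}
Union of parts: {1, 2, 3, 4, 5, 6, 7, 8, 9, 10}
U = {1, 2, 3, 4, 5, 6, 7, 8, 9, 10}
All non-empty? True
Pairwise disjoint? True
Covers U? True

Yes, valid partition


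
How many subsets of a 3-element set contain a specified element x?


Subsets of A containing x correspond to subsets of A \ {x}, which has 2 elements.
Count = 2^(n-1) = 2^2
= 4

Number of subsets containing x = 4


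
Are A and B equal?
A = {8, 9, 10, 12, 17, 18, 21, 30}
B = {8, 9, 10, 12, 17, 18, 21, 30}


Two sets are equal iff they have exactly the same elements.
A = {8, 9, 10, 12, 17, 18, 21, 30}
B = {8, 9, 10, 12, 17, 18, 21, 30}
Same elements → A = B

Yes, A = B


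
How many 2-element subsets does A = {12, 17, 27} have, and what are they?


|A| = 3, so A has C(3,2) = 3 subsets of size 2.
Enumerate by choosing 2 elements from A at a time:
{12, 17}, {12, 27}, {17, 27}

2-element subsets (3 total): {12, 17}, {12, 27}, {17, 27}


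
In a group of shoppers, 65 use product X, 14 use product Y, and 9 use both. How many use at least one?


|A ∪ B| = |A| + |B| - |A ∩ B|
= 65 + 14 - 9
= 70

|A ∪ B| = 70


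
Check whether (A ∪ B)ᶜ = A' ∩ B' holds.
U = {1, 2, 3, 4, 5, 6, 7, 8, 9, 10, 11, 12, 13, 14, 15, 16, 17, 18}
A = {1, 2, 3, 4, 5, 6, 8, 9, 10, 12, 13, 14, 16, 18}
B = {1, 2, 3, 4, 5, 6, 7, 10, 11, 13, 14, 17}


LHS: A ∪ B = {1, 2, 3, 4, 5, 6, 7, 8, 9, 10, 11, 12, 13, 14, 16, 17, 18}
(A ∪ B)' = U \ (A ∪ B) = {15}
A' = {7, 11, 15, 17}, B' = {8, 9, 12, 15, 16, 18}
Claimed RHS: A' ∩ B' = {15}
Identity is VALID: LHS = RHS = {15} ✓

Identity is valid. (A ∪ B)' = A' ∩ B' = {15}


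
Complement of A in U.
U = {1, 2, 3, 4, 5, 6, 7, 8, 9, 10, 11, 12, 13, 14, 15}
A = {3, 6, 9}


Aᶜ = U \ A = elements in U but not in A
U = {1, 2, 3, 4, 5, 6, 7, 8, 9, 10, 11, 12, 13, 14, 15}
A = {3, 6, 9}
Aᶜ = {1, 2, 4, 5, 7, 8, 10, 11, 12, 13, 14, 15}

Aᶜ = {1, 2, 4, 5, 7, 8, 10, 11, 12, 13, 14, 15}


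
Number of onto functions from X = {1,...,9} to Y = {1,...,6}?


n = |X| = 9, k = |Y| = 6. Surjections via inclusion-exclusion:
S(n,k) = Σ(-1)^i × C(k,i) × (k-i)^n, i=0 to k
i=0: (-1)^0×C(6,0)×6^9 = 10077696
i=1: (-1)^1×C(6,1)×5^9 = -11718750
i=2: (-1)^2×C(6,2)×4^9 = 3932160
i=3: (-1)^3×C(6,3)×3^9 = -393660
i=4: (-1)^4×C(6,4)×2^9 = 7680
i=5: (-1)^5×C(6,5)×1^9 = -6
i=6: (-1)^6×C(6,6)×0^9 = 0
Total = 1905120

Number of surjections = 1905120


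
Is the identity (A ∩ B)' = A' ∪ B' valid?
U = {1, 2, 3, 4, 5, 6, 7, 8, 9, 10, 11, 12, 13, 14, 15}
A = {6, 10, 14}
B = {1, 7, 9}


LHS: A ∩ B = ∅
(A ∩ B)' = U \ (A ∩ B) = {1, 2, 3, 4, 5, 6, 7, 8, 9, 10, 11, 12, 13, 14, 15}
A' = {1, 2, 3, 4, 5, 7, 8, 9, 11, 12, 13, 15}, B' = {2, 3, 4, 5, 6, 8, 10, 11, 12, 13, 14, 15}
Claimed RHS: A' ∪ B' = {1, 2, 3, 4, 5, 6, 7, 8, 9, 10, 11, 12, 13, 14, 15}
Identity is VALID: LHS = RHS = {1, 2, 3, 4, 5, 6, 7, 8, 9, 10, 11, 12, 13, 14, 15} ✓

Identity is valid. (A ∩ B)' = A' ∪ B' = {1, 2, 3, 4, 5, 6, 7, 8, 9, 10, 11, 12, 13, 14, 15}


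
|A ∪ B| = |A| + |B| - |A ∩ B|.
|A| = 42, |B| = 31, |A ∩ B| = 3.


|A ∪ B| = |A| + |B| - |A ∩ B|
= 42 + 31 - 3
= 70

|A ∪ B| = 70


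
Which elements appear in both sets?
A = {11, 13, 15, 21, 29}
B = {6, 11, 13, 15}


A ∩ B = elements in both A and B
A = {11, 13, 15, 21, 29}
B = {6, 11, 13, 15}
A ∩ B = {11, 13, 15}

A ∩ B = {11, 13, 15}


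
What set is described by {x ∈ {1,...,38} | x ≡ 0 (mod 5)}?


Checking each candidate:
Condition: x in {1,...,38} with x ≡ 0 (mod 5)
Result = {5, 10, 15, 20, 25, 30, 35}

{5, 10, 15, 20, 25, 30, 35}


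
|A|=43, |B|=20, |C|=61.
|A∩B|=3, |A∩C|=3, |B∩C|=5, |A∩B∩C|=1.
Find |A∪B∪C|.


|A∪B∪C| = |A|+|B|+|C| - |A∩B|-|A∩C|-|B∩C| + |A∩B∩C|
= 43+20+61 - 3-3-5 + 1
= 124 - 11 + 1
= 114

|A ∪ B ∪ C| = 114


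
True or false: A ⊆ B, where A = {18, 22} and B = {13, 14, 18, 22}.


A ⊆ B means every element of A is in B.
All elements of A are in B.
So A ⊆ B.

Yes, A ⊆ B


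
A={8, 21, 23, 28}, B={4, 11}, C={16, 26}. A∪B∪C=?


A ∪ B = {4, 8, 11, 21, 23, 28}
(A ∪ B) ∪ C = {4, 8, 11, 16, 21, 23, 26, 28}

A ∪ B ∪ C = {4, 8, 11, 16, 21, 23, 26, 28}


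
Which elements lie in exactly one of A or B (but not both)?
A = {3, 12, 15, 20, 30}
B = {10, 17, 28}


A △ B = (A \ B) ∪ (B \ A) = elements in exactly one of A or B
A \ B = {3, 12, 15, 20, 30}
B \ A = {10, 17, 28}
A △ B = {3, 10, 12, 15, 17, 20, 28, 30}

A △ B = {3, 10, 12, 15, 17, 20, 28, 30}


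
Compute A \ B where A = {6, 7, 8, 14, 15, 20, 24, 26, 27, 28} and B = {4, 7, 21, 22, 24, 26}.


A \ B = elements in A but not in B
A = {6, 7, 8, 14, 15, 20, 24, 26, 27, 28}
B = {4, 7, 21, 22, 24, 26}
Remove from A any elements in B
A \ B = {6, 8, 14, 15, 20, 27, 28}

A \ B = {6, 8, 14, 15, 20, 27, 28}


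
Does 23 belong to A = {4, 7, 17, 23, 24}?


A = {4, 7, 17, 23, 24}
Checking if 23 is in A
23 is in A → True

23 ∈ A


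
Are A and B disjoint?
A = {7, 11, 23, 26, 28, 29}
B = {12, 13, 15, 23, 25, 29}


Disjoint means A ∩ B = ∅.
A ∩ B = {23, 29}
A ∩ B ≠ ∅, so A and B are NOT disjoint.

No, A and B are not disjoint (A ∩ B = {23, 29})


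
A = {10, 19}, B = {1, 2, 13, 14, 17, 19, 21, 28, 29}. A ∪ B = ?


A ∪ B = all elements in A or B (or both)
A = {10, 19}
B = {1, 2, 13, 14, 17, 19, 21, 28, 29}
A ∪ B = {1, 2, 10, 13, 14, 17, 19, 21, 28, 29}

A ∪ B = {1, 2, 10, 13, 14, 17, 19, 21, 28, 29}


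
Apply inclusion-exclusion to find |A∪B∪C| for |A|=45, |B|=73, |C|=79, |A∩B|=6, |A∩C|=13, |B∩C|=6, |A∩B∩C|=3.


|A∪B∪C| = |A|+|B|+|C| - |A∩B|-|A∩C|-|B∩C| + |A∩B∩C|
= 45+73+79 - 6-13-6 + 3
= 197 - 25 + 3
= 175

|A ∪ B ∪ C| = 175


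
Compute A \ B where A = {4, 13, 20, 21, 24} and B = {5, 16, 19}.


A \ B = elements in A but not in B
A = {4, 13, 20, 21, 24}
B = {5, 16, 19}
Remove from A any elements in B
A \ B = {4, 13, 20, 21, 24}

A \ B = {4, 13, 20, 21, 24}


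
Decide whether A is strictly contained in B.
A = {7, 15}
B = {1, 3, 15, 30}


A ⊂ B requires: A ⊆ B AND A ≠ B.
A ⊆ B? No
A ⊄ B, so A is not a proper subset.

No, A is not a proper subset of B


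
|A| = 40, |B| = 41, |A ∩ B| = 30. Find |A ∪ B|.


|A ∪ B| = |A| + |B| - |A ∩ B|
= 40 + 41 - 30
= 51

|A ∪ B| = 51


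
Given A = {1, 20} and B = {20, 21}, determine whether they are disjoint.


Disjoint means A ∩ B = ∅.
A ∩ B = {20}
A ∩ B ≠ ∅, so A and B are NOT disjoint.

No, A and B are not disjoint (A ∩ B = {20})


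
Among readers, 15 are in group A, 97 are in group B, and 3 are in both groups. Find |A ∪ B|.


|A ∪ B| = |A| + |B| - |A ∩ B|
= 15 + 97 - 3
= 109

|A ∪ B| = 109


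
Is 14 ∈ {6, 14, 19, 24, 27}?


A = {6, 14, 19, 24, 27}
Checking if 14 is in A
14 is in A → True

14 ∈ A


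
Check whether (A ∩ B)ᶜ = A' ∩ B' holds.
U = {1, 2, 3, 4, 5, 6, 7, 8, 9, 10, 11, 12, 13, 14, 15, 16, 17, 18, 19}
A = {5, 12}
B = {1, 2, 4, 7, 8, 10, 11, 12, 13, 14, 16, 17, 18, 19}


LHS: A ∩ B = {12}
(A ∩ B)' = U \ (A ∩ B) = {1, 2, 3, 4, 5, 6, 7, 8, 9, 10, 11, 13, 14, 15, 16, 17, 18, 19}
A' = {1, 2, 3, 4, 6, 7, 8, 9, 10, 11, 13, 14, 15, 16, 17, 18, 19}, B' = {3, 5, 6, 9, 15}
Claimed RHS: A' ∩ B' = {3, 6, 9, 15}
Identity is INVALID: LHS = {1, 2, 3, 4, 5, 6, 7, 8, 9, 10, 11, 13, 14, 15, 16, 17, 18, 19} but the RHS claimed here equals {3, 6, 9, 15}. The correct form is (A ∩ B)' = A' ∪ B'.

Identity is invalid: (A ∩ B)' = {1, 2, 3, 4, 5, 6, 7, 8, 9, 10, 11, 13, 14, 15, 16, 17, 18, 19} but A' ∩ B' = {3, 6, 9, 15}. The correct De Morgan law is (A ∩ B)' = A' ∪ B'.


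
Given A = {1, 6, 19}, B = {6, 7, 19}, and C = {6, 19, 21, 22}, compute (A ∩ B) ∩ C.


A ∩ B = {6, 19}
(A ∩ B) ∩ C = {6, 19}

A ∩ B ∩ C = {6, 19}


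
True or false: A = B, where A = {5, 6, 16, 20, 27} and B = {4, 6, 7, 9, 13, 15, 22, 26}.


Two sets are equal iff they have exactly the same elements.
A = {5, 6, 16, 20, 27}
B = {4, 6, 7, 9, 13, 15, 22, 26}
Differences: {4, 5, 7, 9, 13, 15, 16, 20, 22, 26, 27}
A ≠ B

No, A ≠ B


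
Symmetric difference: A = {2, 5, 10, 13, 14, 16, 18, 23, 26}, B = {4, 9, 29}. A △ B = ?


A △ B = (A \ B) ∪ (B \ A) = elements in exactly one of A or B
A \ B = {2, 5, 10, 13, 14, 16, 18, 23, 26}
B \ A = {4, 9, 29}
A △ B = {2, 4, 5, 9, 10, 13, 14, 16, 18, 23, 26, 29}

A △ B = {2, 4, 5, 9, 10, 13, 14, 16, 18, 23, 26, 29}


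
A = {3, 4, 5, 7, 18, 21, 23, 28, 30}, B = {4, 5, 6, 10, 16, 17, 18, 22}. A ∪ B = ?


A ∪ B = all elements in A or B (or both)
A = {3, 4, 5, 7, 18, 21, 23, 28, 30}
B = {4, 5, 6, 10, 16, 17, 18, 22}
A ∪ B = {3, 4, 5, 6, 7, 10, 16, 17, 18, 21, 22, 23, 28, 30}

A ∪ B = {3, 4, 5, 6, 7, 10, 16, 17, 18, 21, 22, 23, 28, 30}


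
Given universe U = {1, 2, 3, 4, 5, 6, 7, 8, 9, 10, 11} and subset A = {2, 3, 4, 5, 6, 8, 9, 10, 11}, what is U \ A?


Aᶜ = U \ A = elements in U but not in A
U = {1, 2, 3, 4, 5, 6, 7, 8, 9, 10, 11}
A = {2, 3, 4, 5, 6, 8, 9, 10, 11}
Aᶜ = {1, 7}

Aᶜ = {1, 7}


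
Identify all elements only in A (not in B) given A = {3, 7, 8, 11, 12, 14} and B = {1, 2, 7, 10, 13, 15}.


A = {3, 7, 8, 11, 12, 14}
B = {1, 2, 7, 10, 13, 15}
Region: only in A (not in B)
Elements: {3, 8, 11, 12, 14}

Elements only in A (not in B): {3, 8, 11, 12, 14}


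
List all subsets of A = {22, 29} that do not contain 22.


A subset of A that omits 22 is a subset of A \ {22}, so there are 2^(n-1) = 2^1 = 2 of them.
Subsets excluding 22: ∅, {29}

Subsets excluding 22 (2 total): ∅, {29}


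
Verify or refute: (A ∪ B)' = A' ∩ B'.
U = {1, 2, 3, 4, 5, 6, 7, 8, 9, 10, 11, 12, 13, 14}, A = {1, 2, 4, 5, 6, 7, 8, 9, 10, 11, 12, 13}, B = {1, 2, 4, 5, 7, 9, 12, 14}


LHS: A ∪ B = {1, 2, 4, 5, 6, 7, 8, 9, 10, 11, 12, 13, 14}
(A ∪ B)' = U \ (A ∪ B) = {3}
A' = {3, 14}, B' = {3, 6, 8, 10, 11, 13}
Claimed RHS: A' ∩ B' = {3}
Identity is VALID: LHS = RHS = {3} ✓

Identity is valid. (A ∪ B)' = A' ∩ B' = {3}


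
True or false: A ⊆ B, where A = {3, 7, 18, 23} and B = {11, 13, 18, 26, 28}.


A ⊆ B means every element of A is in B.
Elements in A not in B: {3, 7, 23}
So A ⊄ B.

No, A ⊄ B


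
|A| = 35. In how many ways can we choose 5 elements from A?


C(n,k) = n! / (k!(n-k)!)
C(35,5) = 35! / (5!30!)
= 324632

C(35,5) = 324632


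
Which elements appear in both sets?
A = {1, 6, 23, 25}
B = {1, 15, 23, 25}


A ∩ B = elements in both A and B
A = {1, 6, 23, 25}
B = {1, 15, 23, 25}
A ∩ B = {1, 23, 25}

A ∩ B = {1, 23, 25}


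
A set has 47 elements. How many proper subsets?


Total subsets = 2^n = 2^47 = 140737488355328
Proper subsets exclude the set itself: 2^n - 1
= 140737488355328 - 1
= 140737488355327

Number of proper subsets = 140737488355327


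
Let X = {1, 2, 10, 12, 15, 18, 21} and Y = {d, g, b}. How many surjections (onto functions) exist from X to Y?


n = |X| = 7, k = |Y| = 3. Surjections via inclusion-exclusion:
S(n,k) = Σ(-1)^i × C(k,i) × (k-i)^n, i=0 to k
i=0: (-1)^0×C(3,0)×3^7 = 2187
i=1: (-1)^1×C(3,1)×2^7 = -384
i=2: (-1)^2×C(3,2)×1^7 = 3
i=3: (-1)^3×C(3,3)×0^7 = 0
Total = 1806

Number of surjections = 1806


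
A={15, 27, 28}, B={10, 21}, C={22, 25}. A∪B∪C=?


A ∪ B = {10, 15, 21, 27, 28}
(A ∪ B) ∪ C = {10, 15, 21, 22, 25, 27, 28}

A ∪ B ∪ C = {10, 15, 21, 22, 25, 27, 28}


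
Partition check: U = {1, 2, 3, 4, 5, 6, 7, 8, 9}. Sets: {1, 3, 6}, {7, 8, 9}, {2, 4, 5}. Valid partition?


A partition requires: (1) non-empty parts, (2) pairwise disjoint, (3) union = U
Parts: {1, 3, 6}, {7, 8, 9}, {2, 4, 5}
Union of parts: {1, 2, 3, 4, 5, 6, 7, 8, 9}
U = {1, 2, 3, 4, 5, 6, 7, 8, 9}
All non-empty? True
Pairwise disjoint? True
Covers U? True

Yes, valid partition


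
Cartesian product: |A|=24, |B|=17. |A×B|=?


|A × B| = |A| × |B|
= 24 × 17
= 408

|A × B| = 408


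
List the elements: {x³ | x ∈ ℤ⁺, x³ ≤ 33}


Checking each candidate:
Condition: positive perfect cubes ≤ 33
Result = {1, 8, 27}

{1, 8, 27}


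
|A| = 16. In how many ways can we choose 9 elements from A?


C(n,k) = n! / (k!(n-k)!)
C(16,9) = 16! / (9!7!)
= 11440

C(16,9) = 11440


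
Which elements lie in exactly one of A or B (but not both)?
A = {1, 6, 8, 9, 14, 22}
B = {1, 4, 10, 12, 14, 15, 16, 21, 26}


A △ B = (A \ B) ∪ (B \ A) = elements in exactly one of A or B
A \ B = {6, 8, 9, 22}
B \ A = {4, 10, 12, 15, 16, 21, 26}
A △ B = {4, 6, 8, 9, 10, 12, 15, 16, 21, 22, 26}

A △ B = {4, 6, 8, 9, 10, 12, 15, 16, 21, 22, 26}


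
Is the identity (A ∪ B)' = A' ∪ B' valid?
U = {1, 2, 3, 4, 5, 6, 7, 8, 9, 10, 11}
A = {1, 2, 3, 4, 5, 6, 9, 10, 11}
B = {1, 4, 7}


LHS: A ∪ B = {1, 2, 3, 4, 5, 6, 7, 9, 10, 11}
(A ∪ B)' = U \ (A ∪ B) = {8}
A' = {7, 8}, B' = {2, 3, 5, 6, 8, 9, 10, 11}
Claimed RHS: A' ∪ B' = {2, 3, 5, 6, 7, 8, 9, 10, 11}
Identity is INVALID: LHS = {8} but the RHS claimed here equals {2, 3, 5, 6, 7, 8, 9, 10, 11}. The correct form is (A ∪ B)' = A' ∩ B'.

Identity is invalid: (A ∪ B)' = {8} but A' ∪ B' = {2, 3, 5, 6, 7, 8, 9, 10, 11}. The correct De Morgan law is (A ∪ B)' = A' ∩ B'.


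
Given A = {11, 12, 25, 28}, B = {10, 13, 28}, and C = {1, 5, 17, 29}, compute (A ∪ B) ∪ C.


A ∪ B = {10, 11, 12, 13, 25, 28}
(A ∪ B) ∪ C = {1, 5, 10, 11, 12, 13, 17, 25, 28, 29}

A ∪ B ∪ C = {1, 5, 10, 11, 12, 13, 17, 25, 28, 29}


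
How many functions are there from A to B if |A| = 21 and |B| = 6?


Each of |A| = 21 inputs maps to any of |B| = 6 outputs.
# functions = |B|^|A| = 6^21
= 21936950640377856

Number of functions = 21936950640377856


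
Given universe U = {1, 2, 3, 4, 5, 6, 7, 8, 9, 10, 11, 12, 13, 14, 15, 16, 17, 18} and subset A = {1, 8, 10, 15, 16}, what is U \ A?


Aᶜ = U \ A = elements in U but not in A
U = {1, 2, 3, 4, 5, 6, 7, 8, 9, 10, 11, 12, 13, 14, 15, 16, 17, 18}
A = {1, 8, 10, 15, 16}
Aᶜ = {2, 3, 4, 5, 6, 7, 9, 11, 12, 13, 14, 17, 18}

Aᶜ = {2, 3, 4, 5, 6, 7, 9, 11, 12, 13, 14, 17, 18}


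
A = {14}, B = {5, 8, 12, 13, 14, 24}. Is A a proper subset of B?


A ⊂ B requires: A ⊆ B AND A ≠ B.
A ⊆ B? Yes
A = B? No
A ⊂ B: Yes (A is a proper subset of B)

Yes, A ⊂ B


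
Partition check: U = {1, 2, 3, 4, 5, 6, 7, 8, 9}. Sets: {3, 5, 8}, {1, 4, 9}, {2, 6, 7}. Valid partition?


A partition requires: (1) non-empty parts, (2) pairwise disjoint, (3) union = U
Parts: {3, 5, 8}, {1, 4, 9}, {2, 6, 7}
Union of parts: {1, 2, 3, 4, 5, 6, 7, 8, 9}
U = {1, 2, 3, 4, 5, 6, 7, 8, 9}
All non-empty? True
Pairwise disjoint? True
Covers U? True

Yes, valid partition


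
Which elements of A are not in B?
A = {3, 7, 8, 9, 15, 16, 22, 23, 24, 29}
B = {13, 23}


A \ B = elements in A but not in B
A = {3, 7, 8, 9, 15, 16, 22, 23, 24, 29}
B = {13, 23}
Remove from A any elements in B
A \ B = {3, 7, 8, 9, 15, 16, 22, 24, 29}

A \ B = {3, 7, 8, 9, 15, 16, 22, 24, 29}


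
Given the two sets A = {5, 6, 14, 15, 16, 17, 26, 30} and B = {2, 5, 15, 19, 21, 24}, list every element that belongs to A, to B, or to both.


A ∪ B = all elements in A or B (or both)
A = {5, 6, 14, 15, 16, 17, 26, 30}
B = {2, 5, 15, 19, 21, 24}
A ∪ B = {2, 5, 6, 14, 15, 16, 17, 19, 21, 24, 26, 30}

A ∪ B = {2, 5, 6, 14, 15, 16, 17, 19, 21, 24, 26, 30}


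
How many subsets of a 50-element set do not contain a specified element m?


Subsets of A avoiding m are subsets of A \ {m}, which has 49 elements.
Count = 2^(n-1) = 2^49
= 562949953421312

Number of subsets avoiding m = 562949953421312


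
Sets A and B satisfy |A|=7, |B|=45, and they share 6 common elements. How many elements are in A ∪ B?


|A ∪ B| = |A| + |B| - |A ∩ B|
= 7 + 45 - 6
= 46

|A ∪ B| = 46


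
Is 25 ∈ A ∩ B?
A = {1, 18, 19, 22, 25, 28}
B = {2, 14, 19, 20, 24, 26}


A = {1, 18, 19, 22, 25, 28}, B = {2, 14, 19, 20, 24, 26}
A ∩ B = elements in both A and B
A ∩ B = {19}
Checking if 25 ∈ A ∩ B
25 is not in A ∩ B → False

25 ∉ A ∩ B


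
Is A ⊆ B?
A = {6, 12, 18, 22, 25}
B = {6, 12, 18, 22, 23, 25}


A ⊆ B means every element of A is in B.
All elements of A are in B.
So A ⊆ B.

Yes, A ⊆ B


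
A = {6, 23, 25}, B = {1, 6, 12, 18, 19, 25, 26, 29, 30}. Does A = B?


Two sets are equal iff they have exactly the same elements.
A = {6, 23, 25}
B = {1, 6, 12, 18, 19, 25, 26, 29, 30}
Differences: {1, 12, 18, 19, 23, 26, 29, 30}
A ≠ B

No, A ≠ B


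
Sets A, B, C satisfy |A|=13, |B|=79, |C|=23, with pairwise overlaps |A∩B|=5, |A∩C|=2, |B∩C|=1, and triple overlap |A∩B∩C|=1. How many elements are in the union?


|A∪B∪C| = |A|+|B|+|C| - |A∩B|-|A∩C|-|B∩C| + |A∩B∩C|
= 13+79+23 - 5-2-1 + 1
= 115 - 8 + 1
= 108

|A ∪ B ∪ C| = 108


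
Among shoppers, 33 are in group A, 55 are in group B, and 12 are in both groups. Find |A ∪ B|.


|A ∪ B| = |A| + |B| - |A ∩ B|
= 33 + 55 - 12
= 76

|A ∪ B| = 76


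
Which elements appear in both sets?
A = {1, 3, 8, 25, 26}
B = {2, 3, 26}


A ∩ B = elements in both A and B
A = {1, 3, 8, 25, 26}
B = {2, 3, 26}
A ∩ B = {3, 26}

A ∩ B = {3, 26}


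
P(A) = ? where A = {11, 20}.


|A| = 2, so |P(A)| = 2^2 = 4
Enumerate subsets by cardinality (0 to 2):
∅, {11}, {20}, {11, 20}

P(A) has 4 subsets: ∅, {11}, {20}, {11, 20}


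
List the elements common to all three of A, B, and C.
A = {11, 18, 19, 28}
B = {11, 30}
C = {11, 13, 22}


A ∩ B = {11}
(A ∩ B) ∩ C = {11}

A ∩ B ∩ C = {11}


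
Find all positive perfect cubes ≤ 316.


Checking each candidate:
Condition: positive perfect cubes ≤ 316
Result = {1, 8, 27, 64, 125, 216}

{1, 8, 27, 64, 125, 216}


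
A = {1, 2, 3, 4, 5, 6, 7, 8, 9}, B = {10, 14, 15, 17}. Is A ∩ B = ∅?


Disjoint means A ∩ B = ∅.
A ∩ B = ∅
A ∩ B = ∅, so A and B are disjoint.

Yes, A and B are disjoint


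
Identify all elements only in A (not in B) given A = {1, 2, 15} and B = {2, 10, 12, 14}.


A = {1, 2, 15}
B = {2, 10, 12, 14}
Region: only in A (not in B)
Elements: {1, 15}

Elements only in A (not in B): {1, 15}


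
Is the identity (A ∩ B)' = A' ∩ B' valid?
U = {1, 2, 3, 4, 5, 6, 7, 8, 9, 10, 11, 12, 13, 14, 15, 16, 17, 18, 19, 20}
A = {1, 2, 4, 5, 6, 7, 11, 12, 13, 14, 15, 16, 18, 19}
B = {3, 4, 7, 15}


LHS: A ∩ B = {4, 7, 15}
(A ∩ B)' = U \ (A ∩ B) = {1, 2, 3, 5, 6, 8, 9, 10, 11, 12, 13, 14, 16, 17, 18, 19, 20}
A' = {3, 8, 9, 10, 17, 20}, B' = {1, 2, 5, 6, 8, 9, 10, 11, 12, 13, 14, 16, 17, 18, 19, 20}
Claimed RHS: A' ∩ B' = {8, 9, 10, 17, 20}
Identity is INVALID: LHS = {1, 2, 3, 5, 6, 8, 9, 10, 11, 12, 13, 14, 16, 17, 18, 19, 20} but the RHS claimed here equals {8, 9, 10, 17, 20}. The correct form is (A ∩ B)' = A' ∪ B'.

Identity is invalid: (A ∩ B)' = {1, 2, 3, 5, 6, 8, 9, 10, 11, 12, 13, 14, 16, 17, 18, 19, 20} but A' ∩ B' = {8, 9, 10, 17, 20}. The correct De Morgan law is (A ∩ B)' = A' ∪ B'.


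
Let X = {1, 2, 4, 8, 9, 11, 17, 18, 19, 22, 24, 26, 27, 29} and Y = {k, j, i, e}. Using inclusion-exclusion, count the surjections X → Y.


n = |X| = 14, k = |Y| = 4. Surjections via inclusion-exclusion:
S(n,k) = Σ(-1)^i × C(k,i) × (k-i)^n, i=0 to k
i=0: (-1)^0×C(4,0)×4^14 = 268435456
i=1: (-1)^1×C(4,1)×3^14 = -19131876
i=2: (-1)^2×C(4,2)×2^14 = 98304
i=3: (-1)^3×C(4,3)×1^14 = -4
i=4: (-1)^4×C(4,4)×0^14 = 0
Total = 249401880

Number of surjections = 249401880


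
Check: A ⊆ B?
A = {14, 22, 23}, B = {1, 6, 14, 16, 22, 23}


A ⊆ B means every element of A is in B.
All elements of A are in B.
So A ⊆ B.

Yes, A ⊆ B


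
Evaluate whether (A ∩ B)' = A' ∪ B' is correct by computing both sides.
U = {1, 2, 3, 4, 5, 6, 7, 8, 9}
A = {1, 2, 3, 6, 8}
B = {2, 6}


LHS: A ∩ B = {2, 6}
(A ∩ B)' = U \ (A ∩ B) = {1, 3, 4, 5, 7, 8, 9}
A' = {4, 5, 7, 9}, B' = {1, 3, 4, 5, 7, 8, 9}
Claimed RHS: A' ∪ B' = {1, 3, 4, 5, 7, 8, 9}
Identity is VALID: LHS = RHS = {1, 3, 4, 5, 7, 8, 9} ✓

Identity is valid. (A ∩ B)' = A' ∪ B' = {1, 3, 4, 5, 7, 8, 9}


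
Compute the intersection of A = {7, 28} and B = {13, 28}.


A ∩ B = elements in both A and B
A = {7, 28}
B = {13, 28}
A ∩ B = {28}

A ∩ B = {28}


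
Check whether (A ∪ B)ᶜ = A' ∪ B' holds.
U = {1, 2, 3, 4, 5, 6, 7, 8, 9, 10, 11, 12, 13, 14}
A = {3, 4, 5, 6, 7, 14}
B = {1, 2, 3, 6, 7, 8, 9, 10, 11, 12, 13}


LHS: A ∪ B = {1, 2, 3, 4, 5, 6, 7, 8, 9, 10, 11, 12, 13, 14}
(A ∪ B)' = U \ (A ∪ B) = ∅
A' = {1, 2, 8, 9, 10, 11, 12, 13}, B' = {4, 5, 14}
Claimed RHS: A' ∪ B' = {1, 2, 4, 5, 8, 9, 10, 11, 12, 13, 14}
Identity is INVALID: LHS = ∅ but the RHS claimed here equals {1, 2, 4, 5, 8, 9, 10, 11, 12, 13, 14}. The correct form is (A ∪ B)' = A' ∩ B'.

Identity is invalid: (A ∪ B)' = ∅ but A' ∪ B' = {1, 2, 4, 5, 8, 9, 10, 11, 12, 13, 14}. The correct De Morgan law is (A ∪ B)' = A' ∩ B'.


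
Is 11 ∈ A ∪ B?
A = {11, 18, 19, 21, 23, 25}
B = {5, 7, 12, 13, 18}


A = {11, 18, 19, 21, 23, 25}, B = {5, 7, 12, 13, 18}
A ∪ B = all elements in A or B
A ∪ B = {5, 7, 11, 12, 13, 18, 19, 21, 23, 25}
Checking if 11 ∈ A ∪ B
11 is in A ∪ B → True

11 ∈ A ∪ B


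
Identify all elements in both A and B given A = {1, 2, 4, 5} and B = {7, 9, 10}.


A = {1, 2, 4, 5}
B = {7, 9, 10}
Region: in both A and B
Elements: ∅

Elements in both A and B: ∅


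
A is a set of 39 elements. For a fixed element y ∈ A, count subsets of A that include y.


Subsets of A containing y correspond to subsets of A \ {y}, which has 38 elements.
Count = 2^(n-1) = 2^38
= 274877906944

Number of subsets containing y = 274877906944


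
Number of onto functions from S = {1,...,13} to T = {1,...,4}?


n = |S| = 13, k = |T| = 4. Surjections via inclusion-exclusion:
S(n,k) = Σ(-1)^i × C(k,i) × (k-i)^n, i=0 to k
i=0: (-1)^0×C(4,0)×4^13 = 67108864
i=1: (-1)^1×C(4,1)×3^13 = -6377292
i=2: (-1)^2×C(4,2)×2^13 = 49152
i=3: (-1)^3×C(4,3)×1^13 = -4
i=4: (-1)^4×C(4,4)×0^13 = 0
Total = 60780720

Number of surjections = 60780720


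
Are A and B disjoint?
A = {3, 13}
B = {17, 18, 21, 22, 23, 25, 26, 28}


Disjoint means A ∩ B = ∅.
A ∩ B = ∅
A ∩ B = ∅, so A and B are disjoint.

Yes, A and B are disjoint


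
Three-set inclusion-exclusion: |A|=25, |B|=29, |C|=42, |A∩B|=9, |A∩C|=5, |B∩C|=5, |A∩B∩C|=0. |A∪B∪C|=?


|A∪B∪C| = |A|+|B|+|C| - |A∩B|-|A∩C|-|B∩C| + |A∩B∩C|
= 25+29+42 - 9-5-5 + 0
= 96 - 19 + 0
= 77

|A ∪ B ∪ C| = 77


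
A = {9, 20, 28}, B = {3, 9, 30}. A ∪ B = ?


A ∪ B = all elements in A or B (or both)
A = {9, 20, 28}
B = {3, 9, 30}
A ∪ B = {3, 9, 20, 28, 30}

A ∪ B = {3, 9, 20, 28, 30}


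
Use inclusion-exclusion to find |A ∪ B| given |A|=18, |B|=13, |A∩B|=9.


|A ∪ B| = |A| + |B| - |A ∩ B|
= 18 + 13 - 9
= 22

|A ∪ B| = 22


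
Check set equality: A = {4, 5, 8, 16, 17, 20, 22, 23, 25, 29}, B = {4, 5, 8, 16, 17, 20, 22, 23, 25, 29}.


Two sets are equal iff they have exactly the same elements.
A = {4, 5, 8, 16, 17, 20, 22, 23, 25, 29}
B = {4, 5, 8, 16, 17, 20, 22, 23, 25, 29}
Same elements → A = B

Yes, A = B


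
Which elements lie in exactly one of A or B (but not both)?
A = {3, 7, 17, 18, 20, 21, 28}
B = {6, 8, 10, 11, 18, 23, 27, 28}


A △ B = (A \ B) ∪ (B \ A) = elements in exactly one of A or B
A \ B = {3, 7, 17, 20, 21}
B \ A = {6, 8, 10, 11, 23, 27}
A △ B = {3, 6, 7, 8, 10, 11, 17, 20, 21, 23, 27}

A △ B = {3, 6, 7, 8, 10, 11, 17, 20, 21, 23, 27}


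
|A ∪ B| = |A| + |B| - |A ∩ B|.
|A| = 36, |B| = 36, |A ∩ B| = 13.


|A ∪ B| = |A| + |B| - |A ∩ B|
= 36 + 36 - 13
= 59

|A ∪ B| = 59


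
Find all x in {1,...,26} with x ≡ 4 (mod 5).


Checking each candidate:
Condition: x in {1,...,26} with x ≡ 4 (mod 5)
Result = {4, 9, 14, 19, 24}

{4, 9, 14, 19, 24}


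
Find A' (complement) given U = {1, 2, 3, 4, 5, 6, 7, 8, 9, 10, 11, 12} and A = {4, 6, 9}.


Aᶜ = U \ A = elements in U but not in A
U = {1, 2, 3, 4, 5, 6, 7, 8, 9, 10, 11, 12}
A = {4, 6, 9}
Aᶜ = {1, 2, 3, 5, 7, 8, 10, 11, 12}

Aᶜ = {1, 2, 3, 5, 7, 8, 10, 11, 12}


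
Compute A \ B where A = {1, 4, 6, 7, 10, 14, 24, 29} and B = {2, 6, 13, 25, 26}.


A \ B = elements in A but not in B
A = {1, 4, 6, 7, 10, 14, 24, 29}
B = {2, 6, 13, 25, 26}
Remove from A any elements in B
A \ B = {1, 4, 7, 10, 14, 24, 29}

A \ B = {1, 4, 7, 10, 14, 24, 29}


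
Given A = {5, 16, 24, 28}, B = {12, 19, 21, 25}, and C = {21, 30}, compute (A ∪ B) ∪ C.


A ∪ B = {5, 12, 16, 19, 21, 24, 25, 28}
(A ∪ B) ∪ C = {5, 12, 16, 19, 21, 24, 25, 28, 30}

A ∪ B ∪ C = {5, 12, 16, 19, 21, 24, 25, 28, 30}


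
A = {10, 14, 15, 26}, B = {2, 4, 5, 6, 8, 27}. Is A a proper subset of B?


A ⊂ B requires: A ⊆ B AND A ≠ B.
A ⊆ B? No
A ⊄ B, so A is not a proper subset.

No, A is not a proper subset of B
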